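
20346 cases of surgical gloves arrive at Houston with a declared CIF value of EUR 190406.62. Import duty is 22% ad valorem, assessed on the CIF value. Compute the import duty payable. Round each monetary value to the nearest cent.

Import duty: EUR 41889.46

Import duty = 190406.62 × 22% = 41889.46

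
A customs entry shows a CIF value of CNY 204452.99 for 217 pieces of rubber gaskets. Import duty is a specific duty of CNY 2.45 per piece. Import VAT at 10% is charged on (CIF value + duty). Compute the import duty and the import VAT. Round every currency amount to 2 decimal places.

Import duty: CNY 531.65; import VAT: CNY 20498.46

Import duty = 217 × 2.45 = 531.65
VAT base = CIF + duty = 204452.99 + 531.65 = 204984.64
Import VAT = 204984.64 × 10% = 20498.46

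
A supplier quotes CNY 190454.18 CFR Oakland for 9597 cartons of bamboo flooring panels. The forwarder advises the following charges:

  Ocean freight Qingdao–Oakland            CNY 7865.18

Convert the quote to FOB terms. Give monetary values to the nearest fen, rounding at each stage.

FOB price: CNY 182589.00

From CFR to FOB, the seller no longer bears: freight.
FOB price = 190454.18 − 7865.18 = 182589.00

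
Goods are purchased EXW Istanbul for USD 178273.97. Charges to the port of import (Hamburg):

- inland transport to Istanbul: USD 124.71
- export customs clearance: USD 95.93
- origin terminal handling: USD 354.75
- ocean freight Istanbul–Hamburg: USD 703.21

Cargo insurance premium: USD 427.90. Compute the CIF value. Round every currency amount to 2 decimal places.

CIF = EXW price + pre-shipment costs + freight + insurance
CIF = 178273.97 + 124.71 + 95.93 + 354.75 + 703.21 + 427.90 = 179980.47

CIF value: USD 179980.47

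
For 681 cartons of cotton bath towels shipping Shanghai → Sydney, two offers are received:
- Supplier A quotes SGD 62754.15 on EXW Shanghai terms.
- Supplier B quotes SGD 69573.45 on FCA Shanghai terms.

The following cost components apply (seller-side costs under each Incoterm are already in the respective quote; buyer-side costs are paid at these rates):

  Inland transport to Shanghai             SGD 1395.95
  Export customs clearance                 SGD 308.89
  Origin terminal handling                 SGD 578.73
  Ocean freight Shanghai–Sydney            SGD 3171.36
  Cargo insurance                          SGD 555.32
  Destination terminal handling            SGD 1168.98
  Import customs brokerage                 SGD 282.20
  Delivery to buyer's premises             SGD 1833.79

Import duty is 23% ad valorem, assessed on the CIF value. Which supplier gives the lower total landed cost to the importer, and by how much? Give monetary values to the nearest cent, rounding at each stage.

Supplier A is cheaper by SGD 6290.79

Supplier A (EXW):
CIF value = EXW price + inland to port + export clearance + origin terminal + freight + insurance = 62754.15 + 1395.95 + 308.89 + 578.73 + 3171.36 + 555.32 = 68764.40
Import duty = 68764.40 × 23% = 15815.81
Buyer bears (A): 1395.95 + 308.89 + 578.73 + 3171.36 + 555.32 + 1168.98 + 282.20 + 1833.79 = 9295.22
Landed cost (A) = invoice 62754.15 + 9295.22 + duty 15815.81 = 87865.18
Supplier B (FCA):
CIF value = FCA price + origin terminal + freight + insurance = 69573.45 + 578.73 + 3171.36 + 555.32 = 73878.86
Import duty = 73878.86 × 23% = 16992.14
Buyer bears (B): 578.73 + 3171.36 + 555.32 + 1168.98 + 282.20 + 1833.79 = 7590.38
Landed cost (B) = invoice 69573.45 + 7590.38 + duty 16992.14 = 94155.97
Difference = |87865.18 − 94155.97| = 6290.79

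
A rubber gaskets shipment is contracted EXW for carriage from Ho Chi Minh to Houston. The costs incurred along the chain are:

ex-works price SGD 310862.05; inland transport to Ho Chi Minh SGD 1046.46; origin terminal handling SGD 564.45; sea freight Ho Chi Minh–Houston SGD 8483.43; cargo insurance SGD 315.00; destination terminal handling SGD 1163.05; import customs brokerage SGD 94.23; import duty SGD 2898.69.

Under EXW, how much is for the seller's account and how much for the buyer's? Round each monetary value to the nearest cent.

Seller: SGD 310862.05; buyer: SGD 14565.31

EXW: the seller makes goods available at their premises; the buyer bears all onward costs.
Seller's account: goods 310862.05 = 310862.05
Buyer's account: inland to port 1046.46 + origin terminal 564.45 + freight 8483.43 + insurance 315.00 + destination terminal 1163.05 + brokerage 94.23 + duty 2898.69 = 14565.31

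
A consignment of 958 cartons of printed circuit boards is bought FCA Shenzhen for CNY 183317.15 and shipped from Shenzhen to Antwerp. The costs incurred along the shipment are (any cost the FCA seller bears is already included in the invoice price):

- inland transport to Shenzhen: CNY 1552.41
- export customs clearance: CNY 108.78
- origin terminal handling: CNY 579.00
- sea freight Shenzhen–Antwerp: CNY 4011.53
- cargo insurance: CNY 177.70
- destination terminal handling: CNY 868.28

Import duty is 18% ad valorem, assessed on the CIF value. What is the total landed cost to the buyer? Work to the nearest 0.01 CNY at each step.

Total landed cost: CNY 222809.03

FCA: the seller delivers export-cleared goods to the carrier; the buyer bears costs from that point.
Already in the invoice (seller's account under FCA): inland to port, export clearance — exclude.
CIF value = FCA price + origin terminal + freight + insurance = 183317.15 + 579.00 + 4011.53 + 177.70 = 188085.38
Import duty = 188085.38 × 18% = 33855.37
Buyer bears: origin terminal 579.00 + freight 4011.53 + insurance 177.70 + destination terminal 868.28 + duty 33855.37 = 39491.88
Landed cost = invoice 183317.15 + 39491.88 = 222809.03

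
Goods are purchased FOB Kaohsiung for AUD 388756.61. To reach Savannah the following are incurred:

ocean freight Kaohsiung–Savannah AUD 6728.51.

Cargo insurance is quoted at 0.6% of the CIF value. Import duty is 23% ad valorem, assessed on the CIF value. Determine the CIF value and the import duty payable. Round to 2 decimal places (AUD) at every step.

Let C be the CIF value. C = FOB price + freight + 0.6% × C
C − 0.6% × C = 388756.61 + 6728.51
0.994 × C = 395485.12
C = 395485.12 / 0.994 = 397872.35
Insurance premium = 0.6% × 397872.35 = 2387.23
Import duty = 397872.35 × 23% = 91510.64

CIF value: AUD 397872.35; import duty: AUD 91510.64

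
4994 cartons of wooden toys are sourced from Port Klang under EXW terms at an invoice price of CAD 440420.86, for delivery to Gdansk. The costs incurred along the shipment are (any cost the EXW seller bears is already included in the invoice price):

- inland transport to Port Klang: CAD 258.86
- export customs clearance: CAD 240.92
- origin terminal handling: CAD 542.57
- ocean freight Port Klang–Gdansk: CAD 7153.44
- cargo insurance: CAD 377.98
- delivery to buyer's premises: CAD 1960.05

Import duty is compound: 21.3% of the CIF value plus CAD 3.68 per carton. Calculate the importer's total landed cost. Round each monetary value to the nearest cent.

Total landed cost: CAD 564968.46

EXW: the seller makes goods available at their premises; the buyer bears all onward costs.
CIF value = EXW price + inland to port + export clearance + origin terminal + freight + insurance = 440420.86 + 258.86 + 240.92 + 542.57 + 7153.44 + 377.98 = 448994.63
Ad valorem component: 448994.63 × 21.3% = 95635.86
Specific component: 4994 × 3.68 = 18377.92
Import duty = 95635.86 + 18377.92 = 114013.78
Buyer bears: inland to port 258.86 + export clearance 240.92 + origin terminal 542.57 + freight 7153.44 + insurance 377.98 + delivery 1960.05 + duty 114013.78 = 124547.60
Landed cost = invoice 440420.86 + 124547.60 = 564968.46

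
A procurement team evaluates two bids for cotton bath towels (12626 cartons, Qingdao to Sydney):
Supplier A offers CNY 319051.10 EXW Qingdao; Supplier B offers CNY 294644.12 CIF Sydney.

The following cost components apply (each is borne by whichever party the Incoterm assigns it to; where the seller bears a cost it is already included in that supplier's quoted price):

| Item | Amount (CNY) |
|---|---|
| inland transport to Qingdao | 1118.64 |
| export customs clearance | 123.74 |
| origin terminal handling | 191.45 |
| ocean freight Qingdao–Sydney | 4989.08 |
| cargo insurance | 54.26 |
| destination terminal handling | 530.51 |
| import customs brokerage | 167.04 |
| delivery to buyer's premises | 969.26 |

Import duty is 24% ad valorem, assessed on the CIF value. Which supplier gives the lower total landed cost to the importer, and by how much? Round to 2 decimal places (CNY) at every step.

Supplier B is cheaper by CNY 38296.34

Supplier A (EXW):
CIF value = EXW price + inland to port + export clearance + origin terminal + freight + insurance = 319051.10 + 1118.64 + 123.74 + 191.45 + 4989.08 + 54.26 = 325528.27
Import duty = 325528.27 × 24% = 78126.78
Buyer bears (A): 1118.64 + 123.74 + 191.45 + 4989.08 + 54.26 + 530.51 + 167.04 + 969.26 = 8143.98
Landed cost (A) = invoice 319051.10 + 8143.98 + duty 78126.78 = 405321.86
Supplier B (CIF):
The CIF price already equals the CIF value: 294644.12
Import duty = 294644.12 × 24% = 70714.59
Buyer bears (B): 530.51 + 167.04 + 969.26 = 1666.81
Landed cost (B) = invoice 294644.12 + 1666.81 + duty 70714.59 = 367025.52
Difference = |405321.86 − 367025.52| = 38296.34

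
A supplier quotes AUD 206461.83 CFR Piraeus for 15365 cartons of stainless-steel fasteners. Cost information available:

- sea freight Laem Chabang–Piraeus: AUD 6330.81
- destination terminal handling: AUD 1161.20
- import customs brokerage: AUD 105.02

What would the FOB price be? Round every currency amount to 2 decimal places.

FOB price: AUD 200131.02

Not relevant to the conversion: brokerage, destination terminal — on the buyer under both terms; not part of either seller's price.
From CFR to FOB, the seller no longer bears: freight.
FOB price = 206461.83 − 6330.81 = 200131.02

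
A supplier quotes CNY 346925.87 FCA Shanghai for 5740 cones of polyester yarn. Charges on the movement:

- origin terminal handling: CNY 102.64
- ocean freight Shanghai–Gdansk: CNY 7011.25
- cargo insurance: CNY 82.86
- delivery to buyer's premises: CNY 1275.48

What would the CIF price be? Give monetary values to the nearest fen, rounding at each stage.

Not relevant to the conversion: delivery — on the buyer under both terms; not part of either seller's price.
From FCA to CIF, the seller additionally bears: origin terminal, freight, insurance.
CIF price = 346925.87 + 102.64 + 7011.25 + 82.86 = 354122.62

CIF price: CNY 354122.62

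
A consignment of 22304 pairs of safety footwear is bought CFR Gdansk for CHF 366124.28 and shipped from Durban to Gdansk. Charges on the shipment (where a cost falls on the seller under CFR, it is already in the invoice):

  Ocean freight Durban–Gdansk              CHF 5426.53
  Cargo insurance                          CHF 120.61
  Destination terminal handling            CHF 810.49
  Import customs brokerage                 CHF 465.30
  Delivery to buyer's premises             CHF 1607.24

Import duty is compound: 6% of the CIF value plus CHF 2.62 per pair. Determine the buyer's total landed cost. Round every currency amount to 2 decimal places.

CFR: the seller pays costs through ocean freight to the destination port, but not insurance.
Already in the invoice (seller's account under CFR): freight — exclude.
CIF value = CFR price + insurance = 366124.28 + 120.61 = 366244.89
Ad valorem component: 366244.89 × 6% = 21974.69
Specific component: 22304 × 2.62 = 58436.48
Import duty = 21974.69 + 58436.48 = 80411.17
Buyer bears: insurance 120.61 + destination terminal 810.49 + brokerage 465.30 + delivery 1607.24 + duty 80411.17 = 83414.81
Landed cost = invoice 366124.28 + 83414.81 = 449539.09

Total landed cost: CHF 449539.09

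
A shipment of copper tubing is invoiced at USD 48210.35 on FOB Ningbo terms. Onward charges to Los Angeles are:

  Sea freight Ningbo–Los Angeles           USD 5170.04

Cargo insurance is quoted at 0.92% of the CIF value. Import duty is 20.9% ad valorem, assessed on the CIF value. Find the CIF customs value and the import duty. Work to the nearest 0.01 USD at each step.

CIF value: USD 53876.05; import duty: USD 11260.09

Let C be the CIF value. C = FOB price + freight + 0.92% × C
C − 0.92% × C = 48210.35 + 5170.04
0.9908 × C = 53380.39
C = 53380.39 / 0.9908 = 53876.05
Insurance premium = 0.92% × 53876.05 = 495.66
Import duty = 53876.05 × 20.9% = 11260.09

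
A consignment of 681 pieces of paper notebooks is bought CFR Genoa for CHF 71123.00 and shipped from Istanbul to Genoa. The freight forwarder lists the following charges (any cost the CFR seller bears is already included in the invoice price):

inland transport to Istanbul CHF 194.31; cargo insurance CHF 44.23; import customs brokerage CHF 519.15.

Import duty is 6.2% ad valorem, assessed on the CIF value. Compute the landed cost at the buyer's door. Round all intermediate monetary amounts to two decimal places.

Total landed cost: CHF 76098.75

CFR: the seller pays costs through ocean freight to the destination port, but not insurance.
Already in the invoice (seller's account under CFR): inland to port — exclude.
CIF value = CFR price + insurance = 71123.00 + 44.23 = 71167.23
Import duty = 71167.23 × 6.2% = 4412.37
Buyer bears: insurance 44.23 + brokerage 519.15 + duty 4412.37 = 4975.75
Landed cost = invoice 71123.00 + 4975.75 = 76098.75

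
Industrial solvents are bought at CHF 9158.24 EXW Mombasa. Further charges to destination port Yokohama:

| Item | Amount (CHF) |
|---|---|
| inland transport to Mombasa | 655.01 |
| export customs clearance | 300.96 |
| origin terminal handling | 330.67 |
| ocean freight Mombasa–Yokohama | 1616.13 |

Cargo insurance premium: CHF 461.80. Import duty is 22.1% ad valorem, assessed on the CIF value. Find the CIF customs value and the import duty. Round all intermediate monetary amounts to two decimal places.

CIF value: CHF 12522.81; import duty: CHF 2767.54

CIF = EXW price + pre-shipment costs + freight + insurance
CIF = 9158.24 + 655.01 + 300.96 + 330.67 + 1616.13 + 461.80 = 12522.81
Import duty = 12522.81 × 22.1% = 2767.54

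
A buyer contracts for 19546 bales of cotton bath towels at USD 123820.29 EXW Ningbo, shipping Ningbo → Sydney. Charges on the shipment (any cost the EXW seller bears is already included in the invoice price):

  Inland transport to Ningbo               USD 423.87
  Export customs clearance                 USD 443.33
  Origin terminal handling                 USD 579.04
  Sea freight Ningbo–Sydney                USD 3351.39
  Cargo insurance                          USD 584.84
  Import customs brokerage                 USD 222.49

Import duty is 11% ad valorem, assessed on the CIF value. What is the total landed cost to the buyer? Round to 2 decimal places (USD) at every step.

Total landed cost: USD 143637.55

EXW: the seller makes goods available at their premises; the buyer bears all onward costs.
CIF value = EXW price + inland to port + export clearance + origin terminal + freight + insurance = 123820.29 + 423.87 + 443.33 + 579.04 + 3351.39 + 584.84 = 129202.76
Import duty = 129202.76 × 11% = 14212.30
Buyer bears: inland to port 423.87 + export clearance 443.33 + origin terminal 579.04 + freight 3351.39 + insurance 584.84 + brokerage 222.49 + duty 14212.30 = 19817.26
Landed cost = invoice 123820.29 + 19817.26 = 143637.55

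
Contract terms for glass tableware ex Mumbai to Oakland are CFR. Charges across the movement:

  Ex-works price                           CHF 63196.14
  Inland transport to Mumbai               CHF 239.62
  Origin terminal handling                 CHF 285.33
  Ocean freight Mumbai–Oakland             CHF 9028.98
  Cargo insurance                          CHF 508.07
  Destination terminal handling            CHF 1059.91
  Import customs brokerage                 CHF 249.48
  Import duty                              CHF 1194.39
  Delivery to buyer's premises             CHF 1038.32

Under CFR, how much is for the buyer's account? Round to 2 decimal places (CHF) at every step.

CFR: the seller pays costs through ocean freight to the destination port, but not insurance.
Seller's account: goods 63196.14 + inland to port 239.62 + origin terminal 285.33 + freight 9028.98 = 72750.07
Buyer's account: insurance 508.07 + destination terminal 1059.91 + brokerage 249.48 + duty 1194.39 + delivery 1038.32 = 4050.17

Buyer's account: CHF 4050.17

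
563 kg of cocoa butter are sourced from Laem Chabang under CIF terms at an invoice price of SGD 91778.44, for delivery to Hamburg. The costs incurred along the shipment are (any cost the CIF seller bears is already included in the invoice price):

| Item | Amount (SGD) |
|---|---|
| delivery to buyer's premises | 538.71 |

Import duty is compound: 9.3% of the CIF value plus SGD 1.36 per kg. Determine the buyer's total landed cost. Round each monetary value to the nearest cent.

CIF: the seller pays costs through ocean freight and marine insurance to the destination port.
The CIF price already equals the CIF value: 91778.44
Ad valorem component: 91778.44 × 9.3% = 8535.39
Specific component: 563 × 1.36 = 765.68
Import duty = 8535.39 + 765.68 = 9301.07
Buyer bears: delivery 538.71 + duty 9301.07 = 9839.78
Landed cost = invoice 91778.44 + 9839.78 = 101618.22

Total landed cost: SGD 101618.22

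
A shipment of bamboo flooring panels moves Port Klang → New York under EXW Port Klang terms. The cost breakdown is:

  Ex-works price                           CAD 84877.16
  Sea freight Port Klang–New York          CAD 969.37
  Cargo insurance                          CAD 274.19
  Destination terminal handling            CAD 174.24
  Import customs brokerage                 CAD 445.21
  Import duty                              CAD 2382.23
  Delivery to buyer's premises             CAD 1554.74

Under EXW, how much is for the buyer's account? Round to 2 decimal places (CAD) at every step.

EXW: the seller makes goods available at their premises; the buyer bears all onward costs.
Seller's account: goods 84877.16 = 84877.16
Buyer's account: freight 969.37 + insurance 274.19 + destination terminal 174.24 + brokerage 445.21 + duty 2382.23 + delivery 1554.74 = 5799.98

Buyer's account: CAD 5799.98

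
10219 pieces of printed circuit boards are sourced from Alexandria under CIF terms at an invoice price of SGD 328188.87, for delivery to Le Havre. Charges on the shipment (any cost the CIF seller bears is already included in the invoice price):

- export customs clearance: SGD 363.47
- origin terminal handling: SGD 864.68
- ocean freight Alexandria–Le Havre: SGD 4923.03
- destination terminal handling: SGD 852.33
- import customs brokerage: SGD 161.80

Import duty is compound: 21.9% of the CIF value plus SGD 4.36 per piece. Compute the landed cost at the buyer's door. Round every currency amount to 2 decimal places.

Total landed cost: SGD 445631.20

CIF: the seller pays costs through ocean freight and marine insurance to the destination port.
Already in the invoice (seller's account under CIF): export clearance, origin terminal, freight — exclude.
The CIF price already equals the CIF value: 328188.87
Ad valorem component: 328188.87 × 21.9% = 71873.36
Specific component: 10219 × 4.36 = 44554.84
Import duty = 71873.36 + 44554.84 = 116428.20
Buyer bears: destination terminal 852.33 + brokerage 161.80 + duty 116428.20 = 117442.33
Landed cost = invoice 328188.87 + 117442.33 = 445631.20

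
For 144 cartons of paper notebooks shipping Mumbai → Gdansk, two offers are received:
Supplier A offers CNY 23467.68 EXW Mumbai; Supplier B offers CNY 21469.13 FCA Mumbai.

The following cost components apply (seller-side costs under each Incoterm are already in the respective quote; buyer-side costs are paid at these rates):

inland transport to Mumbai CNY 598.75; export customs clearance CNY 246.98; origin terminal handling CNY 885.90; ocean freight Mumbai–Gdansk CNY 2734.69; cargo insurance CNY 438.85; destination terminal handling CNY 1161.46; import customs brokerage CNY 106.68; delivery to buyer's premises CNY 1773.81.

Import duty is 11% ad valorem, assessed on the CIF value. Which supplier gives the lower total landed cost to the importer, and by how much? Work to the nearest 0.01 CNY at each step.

Supplier B is cheaper by CNY 3157.15

Supplier A (EXW):
CIF value = EXW price + inland to port + export clearance + origin terminal + freight + insurance = 23467.68 + 598.75 + 246.98 + 885.90 + 2734.69 + 438.85 = 28372.85
Import duty = 28372.85 × 11% = 3121.01
Buyer bears (A): 598.75 + 246.98 + 885.90 + 2734.69 + 438.85 + 1161.46 + 106.68 + 1773.81 = 7947.12
Landed cost (A) = invoice 23467.68 + 7947.12 + duty 3121.01 = 34535.81
Supplier B (FCA):
CIF value = FCA price + origin terminal + freight + insurance = 21469.13 + 885.90 + 2734.69 + 438.85 = 25528.57
Import duty = 25528.57 × 11% = 2808.14
Buyer bears (B): 885.90 + 2734.69 + 438.85 + 1161.46 + 106.68 + 1773.81 = 7101.39
Landed cost (B) = invoice 21469.13 + 7101.39 + duty 2808.14 = 31378.66
Difference = |34535.81 − 31378.66| = 3157.15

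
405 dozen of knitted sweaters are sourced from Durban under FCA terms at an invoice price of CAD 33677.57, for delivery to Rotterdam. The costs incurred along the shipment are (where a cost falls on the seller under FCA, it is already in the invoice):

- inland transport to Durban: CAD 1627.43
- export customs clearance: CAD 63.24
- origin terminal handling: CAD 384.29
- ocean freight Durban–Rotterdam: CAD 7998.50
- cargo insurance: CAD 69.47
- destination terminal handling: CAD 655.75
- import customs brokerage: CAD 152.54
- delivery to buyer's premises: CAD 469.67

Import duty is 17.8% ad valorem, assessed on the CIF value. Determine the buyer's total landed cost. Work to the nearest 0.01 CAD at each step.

FCA: the seller delivers export-cleared goods to the carrier; the buyer bears costs from that point.
Already in the invoice (seller's account under FCA): inland to port, export clearance — exclude.
CIF value = FCA price + origin terminal + freight + insurance = 33677.57 + 384.29 + 7998.50 + 69.47 = 42129.83
Import duty = 42129.83 × 17.8% = 7499.11
Buyer bears: origin terminal 384.29 + freight 7998.50 + insurance 69.47 + destination terminal 655.75 + brokerage 152.54 + delivery 469.67 + duty 7499.11 = 17229.33
Landed cost = invoice 33677.57 + 17229.33 = 50906.90

Total landed cost: CAD 50906.90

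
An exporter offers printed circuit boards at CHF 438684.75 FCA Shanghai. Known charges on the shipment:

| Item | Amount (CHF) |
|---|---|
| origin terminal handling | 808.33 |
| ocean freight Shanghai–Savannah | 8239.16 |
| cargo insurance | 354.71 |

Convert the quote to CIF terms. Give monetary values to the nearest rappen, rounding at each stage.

From FCA to CIF, the seller additionally bears: origin terminal, freight, insurance.
CIF price = 438684.75 + 808.33 + 8239.16 + 354.71 = 448086.95

CIF price: CHF 448086.95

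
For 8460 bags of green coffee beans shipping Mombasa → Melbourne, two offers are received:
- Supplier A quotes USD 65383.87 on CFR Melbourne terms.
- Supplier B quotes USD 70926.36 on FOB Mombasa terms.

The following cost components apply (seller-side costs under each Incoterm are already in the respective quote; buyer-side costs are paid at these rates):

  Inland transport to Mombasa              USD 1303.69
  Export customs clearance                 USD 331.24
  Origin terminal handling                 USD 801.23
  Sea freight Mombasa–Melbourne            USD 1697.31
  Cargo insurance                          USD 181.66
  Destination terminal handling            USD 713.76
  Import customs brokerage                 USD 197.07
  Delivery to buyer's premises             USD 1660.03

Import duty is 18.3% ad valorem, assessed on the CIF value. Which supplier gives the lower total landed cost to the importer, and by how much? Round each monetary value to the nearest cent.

Supplier A (CFR):
CIF value = CFR price + insurance = 65383.87 + 181.66 = 65565.53
Import duty = 65565.53 × 18.3% = 11998.49
Buyer bears (A): 181.66 + 713.76 + 197.07 + 1660.03 = 2752.52
Landed cost (A) = invoice 65383.87 + 2752.52 + duty 11998.49 = 80134.88
Supplier B (FOB):
CIF value = FOB price + freight + insurance = 70926.36 + 1697.31 + 181.66 = 72805.33
Import duty = 72805.33 × 18.3% = 13323.38
Buyer bears (B): 1697.31 + 181.66 + 713.76 + 197.07 + 1660.03 = 4449.83
Landed cost (B) = invoice 70926.36 + 4449.83 + duty 13323.38 = 88699.57
Difference = |80134.88 − 88699.57| = 8564.69

Supplier A is cheaper by USD 8564.69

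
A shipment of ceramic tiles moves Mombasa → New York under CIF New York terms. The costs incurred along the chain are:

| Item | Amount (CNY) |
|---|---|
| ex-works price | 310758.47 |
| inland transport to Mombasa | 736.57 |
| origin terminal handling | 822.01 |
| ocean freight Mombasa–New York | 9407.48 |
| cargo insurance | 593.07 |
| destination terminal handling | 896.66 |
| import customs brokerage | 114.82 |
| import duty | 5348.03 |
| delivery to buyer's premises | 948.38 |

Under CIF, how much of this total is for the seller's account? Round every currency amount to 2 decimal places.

CIF: the seller pays costs through ocean freight and marine insurance to the destination port.
Seller's account: goods 310758.47 + inland to port 736.57 + origin terminal 822.01 + freight 9407.48 + insurance 593.07 = 322317.60
Buyer's account: destination terminal 896.66 + brokerage 114.82 + duty 5348.03 + delivery 948.38 = 7307.89

Seller's account: CNY 322317.60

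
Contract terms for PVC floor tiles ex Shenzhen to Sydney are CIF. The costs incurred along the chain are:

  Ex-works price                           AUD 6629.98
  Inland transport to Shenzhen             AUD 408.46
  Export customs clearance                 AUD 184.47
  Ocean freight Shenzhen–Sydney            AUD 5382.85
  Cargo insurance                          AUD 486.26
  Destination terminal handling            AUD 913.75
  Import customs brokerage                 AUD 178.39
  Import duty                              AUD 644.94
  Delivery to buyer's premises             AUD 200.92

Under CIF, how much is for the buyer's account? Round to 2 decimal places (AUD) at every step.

Buyer's account: AUD 1938.00

CIF: the seller pays costs through ocean freight and marine insurance to the destination port.
Seller's account: goods 6629.98 + inland to port 408.46 + export clearance 184.47 + freight 5382.85 + insurance 486.26 = 13092.02
Buyer's account: destination terminal 913.75 + brokerage 178.39 + duty 644.94 + delivery 200.92 = 1938.00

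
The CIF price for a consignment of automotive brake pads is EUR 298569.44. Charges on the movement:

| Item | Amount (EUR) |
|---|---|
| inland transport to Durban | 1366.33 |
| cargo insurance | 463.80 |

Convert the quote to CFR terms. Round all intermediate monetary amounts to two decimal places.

Not relevant to the conversion: inland to port — on the seller under both CIF and CFR; already in the CIF price and stays in the CFR price.
From CIF to CFR, the seller no longer bears: insurance.
CFR price = 298569.44 − 463.80 = 298105.64

CFR price: EUR 298105.64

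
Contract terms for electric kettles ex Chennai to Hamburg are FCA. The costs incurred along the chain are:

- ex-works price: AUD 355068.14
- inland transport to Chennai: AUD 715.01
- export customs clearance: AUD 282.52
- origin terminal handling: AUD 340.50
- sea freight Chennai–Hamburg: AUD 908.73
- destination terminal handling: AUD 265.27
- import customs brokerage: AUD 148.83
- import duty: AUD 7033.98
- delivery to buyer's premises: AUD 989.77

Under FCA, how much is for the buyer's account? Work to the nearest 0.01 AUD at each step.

FCA: the seller delivers export-cleared goods to the carrier; the buyer bears costs from that point.
Seller's account: goods 355068.14 + inland to port 715.01 + export clearance 282.52 = 356065.67
Buyer's account: origin terminal 340.50 + freight 908.73 + destination terminal 265.27 + brokerage 148.83 + duty 7033.98 + delivery 989.77 = 9687.08

Buyer's account: AUD 9687.08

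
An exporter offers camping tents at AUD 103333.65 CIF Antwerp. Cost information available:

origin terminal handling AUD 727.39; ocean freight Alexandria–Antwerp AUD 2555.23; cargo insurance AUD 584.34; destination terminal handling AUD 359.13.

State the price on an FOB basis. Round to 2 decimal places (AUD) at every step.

FOB price: AUD 100194.08

Not relevant to the conversion: origin terminal — on the seller under both CIF and FOB; already in the CIF price and stays in the FOB price. destination terminal — on the buyer under both terms; not part of either seller's price.
From CIF to FOB, the seller no longer bears: freight, insurance.
FOB price = 103333.65 − 2555.23 − 584.34 = 100194.08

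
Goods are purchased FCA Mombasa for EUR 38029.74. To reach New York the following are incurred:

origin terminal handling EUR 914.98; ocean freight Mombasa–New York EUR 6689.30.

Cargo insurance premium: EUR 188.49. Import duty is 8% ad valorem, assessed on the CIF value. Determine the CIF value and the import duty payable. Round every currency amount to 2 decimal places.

CIF value: EUR 45822.51; import duty: EUR 3665.80

CIF = FCA price + pre-shipment costs + freight + insurance
CIF = 38029.74 + 914.98 + 6689.30 + 188.49 = 45822.51
Import duty = 45822.51 × 8% = 3665.80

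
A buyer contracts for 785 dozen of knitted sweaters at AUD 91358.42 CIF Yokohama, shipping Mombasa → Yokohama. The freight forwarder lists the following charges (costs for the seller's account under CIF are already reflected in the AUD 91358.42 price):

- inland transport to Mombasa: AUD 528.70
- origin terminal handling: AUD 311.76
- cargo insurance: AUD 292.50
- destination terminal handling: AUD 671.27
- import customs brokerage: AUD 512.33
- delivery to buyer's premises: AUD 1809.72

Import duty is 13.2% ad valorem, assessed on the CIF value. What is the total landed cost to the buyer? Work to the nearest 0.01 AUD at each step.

CIF: the seller pays costs through ocean freight and marine insurance to the destination port.
Already in the invoice (seller's account under CIF): inland to port, origin terminal, insurance — exclude.
The CIF price already equals the CIF value: 91358.42
Import duty = 91358.42 × 13.2% = 12059.31
Buyer bears: destination terminal 671.27 + brokerage 512.33 + delivery 1809.72 + duty 12059.31 = 15052.63
Landed cost = invoice 91358.42 + 15052.63 = 106411.05

Total landed cost: AUD 106411.05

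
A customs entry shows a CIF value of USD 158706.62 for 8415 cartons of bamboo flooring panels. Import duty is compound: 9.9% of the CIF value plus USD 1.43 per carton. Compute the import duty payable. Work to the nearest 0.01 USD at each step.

Ad valorem component: 158706.62 × 9.9% = 15711.96
Specific component: 8415 × 1.43 = 12033.45
Import duty = 15711.96 + 12033.45 = 27745.41

Import duty: USD 27745.41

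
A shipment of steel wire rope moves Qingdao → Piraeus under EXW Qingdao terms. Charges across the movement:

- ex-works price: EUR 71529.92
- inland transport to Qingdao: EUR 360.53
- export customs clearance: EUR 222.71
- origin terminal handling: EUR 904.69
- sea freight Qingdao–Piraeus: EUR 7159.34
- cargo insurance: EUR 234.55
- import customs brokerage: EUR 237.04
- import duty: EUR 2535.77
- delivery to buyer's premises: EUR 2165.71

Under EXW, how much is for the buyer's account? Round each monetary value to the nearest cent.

EXW: the seller makes goods available at their premises; the buyer bears all onward costs.
Seller's account: goods 71529.92 = 71529.92
Buyer's account: inland to port 360.53 + export clearance 222.71 + origin terminal 904.69 + freight 7159.34 + insurance 234.55 + brokerage 237.04 + duty 2535.77 + delivery 2165.71 = 13820.34

Buyer's account: EUR 13820.34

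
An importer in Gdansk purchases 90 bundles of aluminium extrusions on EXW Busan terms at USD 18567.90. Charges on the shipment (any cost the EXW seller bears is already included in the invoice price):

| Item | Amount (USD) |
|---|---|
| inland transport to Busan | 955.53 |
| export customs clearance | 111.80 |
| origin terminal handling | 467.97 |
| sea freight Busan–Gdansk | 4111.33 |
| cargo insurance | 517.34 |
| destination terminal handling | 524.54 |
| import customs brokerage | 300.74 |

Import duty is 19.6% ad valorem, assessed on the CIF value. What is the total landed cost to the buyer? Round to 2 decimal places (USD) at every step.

Total landed cost: USD 30404.60

EXW: the seller makes goods available at their premises; the buyer bears all onward costs.
CIF value = EXW price + inland to port + export clearance + origin terminal + freight + insurance = 18567.90 + 955.53 + 111.80 + 467.97 + 4111.33 + 517.34 = 24731.87
Import duty = 24731.87 × 19.6% = 4847.45
Buyer bears: inland to port 955.53 + export clearance 111.80 + origin terminal 467.97 + freight 4111.33 + insurance 517.34 + destination terminal 524.54 + brokerage 300.74 + duty 4847.45 = 11836.70
Landed cost = invoice 18567.90 + 11836.70 = 30404.60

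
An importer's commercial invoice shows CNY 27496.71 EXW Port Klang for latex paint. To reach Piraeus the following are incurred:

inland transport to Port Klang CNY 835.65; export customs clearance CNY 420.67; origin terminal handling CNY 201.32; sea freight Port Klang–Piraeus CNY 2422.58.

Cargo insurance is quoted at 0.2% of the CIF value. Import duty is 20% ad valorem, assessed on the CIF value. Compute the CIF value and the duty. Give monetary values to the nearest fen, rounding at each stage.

Let C be the CIF value. C = EXW price + pre-shipment costs + freight + 0.2% × C
C − 0.2% × C = 27496.71 + 835.65 + 420.67 + 201.32 + 2422.58
0.998 × C = 31376.93
C = 31376.93 / 0.998 = 31439.81
Insurance premium = 0.2% × 31439.81 = 62.88
Import duty = 31439.81 × 20% = 6287.96

CIF value: CNY 31439.81; import duty: CNY 6287.96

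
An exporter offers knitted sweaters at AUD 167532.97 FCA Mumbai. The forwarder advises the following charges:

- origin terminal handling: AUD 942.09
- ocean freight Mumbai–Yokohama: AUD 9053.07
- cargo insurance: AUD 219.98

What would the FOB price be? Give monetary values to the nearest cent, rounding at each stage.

FOB price: AUD 168475.06

Not relevant to the conversion: freight, insurance — on the buyer under both terms; not part of either seller's price.
From FCA to FOB, the seller additionally bears: origin terminal.
FOB price = 167532.97 + 942.09 = 168475.06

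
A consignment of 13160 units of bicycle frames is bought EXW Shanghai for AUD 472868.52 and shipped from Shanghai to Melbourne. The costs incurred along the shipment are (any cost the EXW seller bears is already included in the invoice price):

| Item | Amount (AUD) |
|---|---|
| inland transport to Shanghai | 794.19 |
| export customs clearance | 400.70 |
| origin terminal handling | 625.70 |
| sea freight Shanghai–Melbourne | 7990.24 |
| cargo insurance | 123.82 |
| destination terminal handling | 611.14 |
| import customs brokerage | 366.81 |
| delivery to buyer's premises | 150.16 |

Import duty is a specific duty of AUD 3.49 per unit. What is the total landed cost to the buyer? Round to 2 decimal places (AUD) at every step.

EXW: the seller makes goods available at their premises; the buyer bears all onward costs.
CIF value = EXW price + inland to port + export clearance + origin terminal + freight + insurance = 472868.52 + 794.19 + 400.70 + 625.70 + 7990.24 + 123.82 = 482803.17
Import duty = 13160 × 3.49 = 45928.40
Buyer bears: inland to port 794.19 + export clearance 400.70 + origin terminal 625.70 + freight 7990.24 + insurance 123.82 + destination terminal 611.14 + brokerage 366.81 + delivery 150.16 + duty 45928.40 = 56991.16
Landed cost = invoice 472868.52 + 56991.16 = 529859.68

Total landed cost: AUD 529859.68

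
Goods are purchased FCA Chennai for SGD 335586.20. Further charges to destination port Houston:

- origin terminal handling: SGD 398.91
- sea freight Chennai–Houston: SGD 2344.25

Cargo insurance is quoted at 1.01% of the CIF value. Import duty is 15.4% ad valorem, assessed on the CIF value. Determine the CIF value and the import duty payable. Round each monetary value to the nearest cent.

Let C be the CIF value. C = FCA price + pre-shipment costs + freight + 1.01% × C
C − 1.01% × C = 335586.20 + 398.91 + 2344.25
0.9899 × C = 338329.36
C = 338329.36 / 0.9899 = 341781.35
Insurance premium = 1.01% × 341781.35 = 3451.99
Import duty = 341781.35 × 15.4% = 52634.33

CIF value: SGD 341781.35; import duty: SGD 52634.33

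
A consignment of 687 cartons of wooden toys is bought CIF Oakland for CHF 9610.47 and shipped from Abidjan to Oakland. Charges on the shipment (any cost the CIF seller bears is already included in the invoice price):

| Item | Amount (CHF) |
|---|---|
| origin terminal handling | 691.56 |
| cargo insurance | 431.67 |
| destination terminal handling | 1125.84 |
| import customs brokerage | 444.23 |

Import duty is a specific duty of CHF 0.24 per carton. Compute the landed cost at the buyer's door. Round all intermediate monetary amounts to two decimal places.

Total landed cost: CHF 11345.42

CIF: the seller pays costs through ocean freight and marine insurance to the destination port.
Already in the invoice (seller's account under CIF): origin terminal, insurance — exclude.
The CIF price already equals the CIF value: 9610.47
Import duty = 687 × 0.24 = 164.88
Buyer bears: destination terminal 1125.84 + brokerage 444.23 + duty 164.88 = 1734.95
Landed cost = invoice 9610.47 + 1734.95 = 11345.42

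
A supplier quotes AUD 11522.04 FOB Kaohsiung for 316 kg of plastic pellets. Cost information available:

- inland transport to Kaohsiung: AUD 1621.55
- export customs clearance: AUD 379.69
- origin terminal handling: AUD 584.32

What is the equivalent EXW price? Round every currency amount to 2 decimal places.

From FOB to EXW, the seller no longer bears: inland to port, export clearance, origin terminal.
EXW price = 11522.04 − 1621.55 − 379.69 − 584.32 = 8936.48

EXW price: AUD 8936.48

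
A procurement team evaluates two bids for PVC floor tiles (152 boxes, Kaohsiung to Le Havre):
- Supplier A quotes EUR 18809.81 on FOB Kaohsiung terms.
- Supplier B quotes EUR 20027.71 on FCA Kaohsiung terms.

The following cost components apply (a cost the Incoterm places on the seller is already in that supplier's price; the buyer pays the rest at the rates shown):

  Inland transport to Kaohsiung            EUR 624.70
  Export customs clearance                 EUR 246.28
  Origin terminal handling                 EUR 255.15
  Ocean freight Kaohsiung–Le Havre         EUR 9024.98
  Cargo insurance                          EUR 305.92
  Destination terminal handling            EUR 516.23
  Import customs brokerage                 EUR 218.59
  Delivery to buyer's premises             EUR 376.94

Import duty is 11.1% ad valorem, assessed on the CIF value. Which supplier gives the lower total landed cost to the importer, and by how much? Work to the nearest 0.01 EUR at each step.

Supplier A (FOB):
CIF value = FOB price + freight + insurance = 18809.81 + 9024.98 + 305.92 = 28140.71
Import duty = 28140.71 × 11.1% = 3123.62
Buyer bears (A): 9024.98 + 305.92 + 516.23 + 218.59 + 376.94 = 10442.66
Landed cost (A) = invoice 18809.81 + 10442.66 + duty 3123.62 = 32376.09
Supplier B (FCA):
CIF value = FCA price + origin terminal + freight + insurance = 20027.71 + 255.15 + 9024.98 + 305.92 = 29613.76
Import duty = 29613.76 × 11.1% = 3287.13
Buyer bears (B): 255.15 + 9024.98 + 305.92 + 516.23 + 218.59 + 376.94 = 10697.81
Landed cost (B) = invoice 20027.71 + 10697.81 + duty 3287.13 = 34012.65
Difference = |32376.09 − 34012.65| = 1636.56

Supplier A is cheaper by EUR 1636.56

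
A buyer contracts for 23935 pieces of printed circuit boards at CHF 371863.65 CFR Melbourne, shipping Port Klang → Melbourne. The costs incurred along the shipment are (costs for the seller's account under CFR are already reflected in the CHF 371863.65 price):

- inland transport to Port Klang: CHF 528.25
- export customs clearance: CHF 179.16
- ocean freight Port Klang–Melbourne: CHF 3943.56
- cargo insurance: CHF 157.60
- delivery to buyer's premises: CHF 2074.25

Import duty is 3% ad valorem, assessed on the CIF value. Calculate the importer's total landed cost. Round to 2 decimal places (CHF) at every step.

Total landed cost: CHF 385256.14

CFR: the seller pays costs through ocean freight to the destination port, but not insurance.
Already in the invoice (seller's account under CFR): inland to port, export clearance, freight — exclude.
CIF value = CFR price + insurance = 371863.65 + 157.60 = 372021.25
Import duty = 372021.25 × 3% = 11160.64
Buyer bears: insurance 157.60 + delivery 2074.25 + duty 11160.64 = 13392.49
Landed cost = invoice 371863.65 + 13392.49 = 385256.14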